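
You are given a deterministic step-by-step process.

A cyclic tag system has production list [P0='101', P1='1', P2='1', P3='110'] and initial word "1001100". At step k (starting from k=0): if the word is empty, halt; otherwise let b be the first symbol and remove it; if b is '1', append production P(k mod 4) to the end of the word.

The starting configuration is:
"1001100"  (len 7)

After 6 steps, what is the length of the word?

step 0: "1001100"  (len 7)
step 1: "001100101"  (len 9)
step 2: "01100101"  (len 8)
step 3: "1100101"  (len 7)
step 4: "100101110"  (len 9)
step 5: "00101110101"  (len 11)
step 6: "0101110101"  (len 10)

10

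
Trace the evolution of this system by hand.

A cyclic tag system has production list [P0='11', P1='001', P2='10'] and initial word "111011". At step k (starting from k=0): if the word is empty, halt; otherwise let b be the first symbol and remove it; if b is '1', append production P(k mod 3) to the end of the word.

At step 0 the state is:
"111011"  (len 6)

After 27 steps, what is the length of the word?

k=0  "111011"  (len 6)
k=1  "1101111"  (len 7)
k=2  "101111001"  (len 9)
k=3  "0111100110"  (len 10)
k=4  "111100110"  (len 9)
k=5  "11100110001"  (len 11)
k=6  "110011000110"  (len 12)
k=7  "1001100011011"  (len 13)
k=8  "001100011011001"  (len 15)
k=9  "01100011011001"  (len 14)
k=10  "1100011011001"  (len 13)
k=11  "100011011001001"  (len 15)
k=12  "0001101100100110"  (len 16)
k=13  "001101100100110"  (len 15)
k=14  "01101100100110"  (len 14)
k=15  "1101100100110"  (len 13)
k=16  "10110010011011"  (len 14)
k=17  "0110010011011001"  (len 16)
k=18  "110010011011001"  (len 15)
k=19  "1001001101100111"  (len 16)
k=20  "001001101100111001"  (len 18)
k=21  "01001101100111001"  (len 17)
k=22  "1001101100111001"  (len 16)
k=23  "001101100111001001"  (len 18)
k=24  "01101100111001001"  (len 17)
k=25  "1101100111001001"  (len 16)
k=26  "101100111001001001"  (len 18)
k=27  "0110011100100100110"  (len 19)

19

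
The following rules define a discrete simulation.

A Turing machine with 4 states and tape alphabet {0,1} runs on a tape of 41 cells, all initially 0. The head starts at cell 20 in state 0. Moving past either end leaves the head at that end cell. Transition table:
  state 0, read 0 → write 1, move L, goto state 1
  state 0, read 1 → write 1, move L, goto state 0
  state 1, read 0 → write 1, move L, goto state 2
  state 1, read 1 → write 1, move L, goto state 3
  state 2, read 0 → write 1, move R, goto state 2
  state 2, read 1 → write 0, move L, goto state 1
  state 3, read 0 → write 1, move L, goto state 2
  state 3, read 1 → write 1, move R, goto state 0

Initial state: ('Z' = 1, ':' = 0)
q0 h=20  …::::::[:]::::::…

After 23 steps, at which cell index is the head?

gen 0: q0 h=20  …::::::[:]::::::…
gen 1: q1 h=19  …::::::[:]Z:::::…
gen 2: q2 h=18  …::::::[:]ZZ::::…
gen 3: q2 h=19  …:::::Z[Z]Z:::::…
gen 4: q1 h=18  …::::::[Z]:Z::::…
gen 5: q3 h=17  …::::::[:]Z:Z:::…
gen 6: q2 h=16  …::::::[:]ZZ:Z::…
gen 7: q2 h=17  …:::::Z[Z]Z:Z:::…
gen 8: q1 h=16  …::::::[Z]:Z:Z::…
gen 9: q3 h=15  …::::::[:]Z:Z:Z:…
gen 10: q2 h=14  …::::::[:]ZZ:Z:Z…
gen 11: q2 h=15  …:::::Z[Z]Z:Z:Z:…
gen 12: q1 h=14  …::::::[Z]:Z:Z:Z…
gen 13: q3 h=13  …::::::[:]Z:Z:Z:…
gen 14: q2 h=12  …::::::[:]ZZ:Z:Z…
gen 15: q2 h=13  …:::::Z[Z]Z:Z:Z:…
gen 16: q1 h=12  …::::::[Z]:Z:Z:Z…
gen 17: q3 h=11  …::::::[:]Z:Z:Z:…
gen 18: q2 h=10  …::::::[:]ZZ:Z:Z…
gen 19: q2 h=11  …:::::Z[Z]Z:Z:Z:…
gen 20: q1 h=10  …::::::[Z]:Z:Z:Z…
gen 21: q3 h= 9  …::::::[:]Z:Z:Z:…
gen 22: q2 h= 8  …::::::[:]ZZ:Z:Z…
gen 23: q2 h= 9  …:::::Z[Z]Z:Z:Z:…

9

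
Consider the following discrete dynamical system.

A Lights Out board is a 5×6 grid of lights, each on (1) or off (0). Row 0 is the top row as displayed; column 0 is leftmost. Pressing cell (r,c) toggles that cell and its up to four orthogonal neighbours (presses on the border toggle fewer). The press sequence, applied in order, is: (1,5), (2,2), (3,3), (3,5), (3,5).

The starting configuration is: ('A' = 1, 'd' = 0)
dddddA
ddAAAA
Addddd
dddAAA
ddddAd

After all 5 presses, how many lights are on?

[0] dddddA
ddAAAA
Addddd
dddAAA
ddddAd
[1] dddddd
ddAAdd
AddddA
dddAAA
ddddAd
[2] dddddd
dddAdd
AAAAdA
ddAAAA
ddddAd
[3] dddddd
dddAdd
AAAddA
dddddA
dddAAd
[4] dddddd
dddAdd
AAAddd
ddddAd
dddAAA
[5] dddddd
dddAdd
AAAddA
dddddA
dddAAd

8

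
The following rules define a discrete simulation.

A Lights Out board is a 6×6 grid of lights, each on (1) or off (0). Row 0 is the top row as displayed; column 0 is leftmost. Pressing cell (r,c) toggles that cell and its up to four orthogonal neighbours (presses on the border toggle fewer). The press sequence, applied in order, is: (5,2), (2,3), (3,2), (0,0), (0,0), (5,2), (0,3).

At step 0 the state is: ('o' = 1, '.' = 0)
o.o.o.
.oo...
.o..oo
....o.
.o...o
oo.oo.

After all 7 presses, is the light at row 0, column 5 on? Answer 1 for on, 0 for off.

step 0: o.o.o.
.oo...
.o..oo
....o.
.o...o
oo.oo.
step 1: o.o.o.
.oo...
.o..oo
....o.
.oo..o
o.o.o.
step 2: o.o.o.
.ooo..
.ooo.o
...oo.
.oo..o
o.o.o.
step 3: o.o.o.
.ooo..
.o.o.o
.oo.o.
.o...o
o.o.o.
step 4: .oo.o.
oooo..
.o.o.o
.oo.o.
.o...o
o.o.o.
step 5: o.o.o.
.ooo..
.o.o.o
.oo.o.
.o...o
o.o.o.
step 6: o.o.o.
.ooo..
.o.o.o
.oo.o.
.oo..o
oo.oo.
step 7: o..o..
.oo...
.o.o.o
.oo.o.
.oo..o
oo.oo.

0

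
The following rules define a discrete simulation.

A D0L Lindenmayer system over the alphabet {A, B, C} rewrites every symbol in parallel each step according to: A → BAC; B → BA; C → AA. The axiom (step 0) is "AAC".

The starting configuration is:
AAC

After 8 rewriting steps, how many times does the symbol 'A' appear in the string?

k=0  AAC
k=1  BACBACAA
k=2  BABACAABABACAABACBAC
k=3  BABACBABACAABACBACBABACBABACAABACBACBABACAABABACAA
k=4  BABACBABACAABABACBABACAABACBACBABACAABABACAABABACBABACAABA…AABACBACBABACAABABACAABABACBABACAABACBACBABACBABACAABACBAC  (len 124)
k=5  BABACBABACAABABACBABACAABACBACBABACBABACAABABACBABACAABACB…BABACAABABACAABABACBABACAABABACBABACAABACBACBABACAABABACAA  (len 308)
k=6  BABACBABACAABABACBABACAABACBACBABACBABACAABABACBABACAABACB…AABACBACBABACAABABACAABABACBABACAABACBACBABACBABACAABACBAC  (len 764)
k=7  BABACBABACAABABACBABACAABACBACBABACBABACAABABACBABACAABACB…BABACAABABACAABABACBABACAABABACBABACAABACBACBABACAABABACAA  (len 1896)
k=8  BABACBABACAABABACBABACAABACBACBABACBABACAABABACBABACAABACB…AABACBACBABACAABABACAABABACBABACAABACBACBABACBABACAABACBAC  (len 4704)

2264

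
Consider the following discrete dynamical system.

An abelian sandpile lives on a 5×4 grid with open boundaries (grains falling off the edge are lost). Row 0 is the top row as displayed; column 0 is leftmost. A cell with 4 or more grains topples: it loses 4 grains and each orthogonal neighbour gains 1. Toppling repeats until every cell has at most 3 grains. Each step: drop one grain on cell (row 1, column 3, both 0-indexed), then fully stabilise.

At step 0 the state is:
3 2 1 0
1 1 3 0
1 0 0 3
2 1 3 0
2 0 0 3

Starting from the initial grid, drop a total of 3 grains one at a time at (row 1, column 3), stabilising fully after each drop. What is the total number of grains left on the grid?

k=0  3 2 1 0
1 1 3 0
1 0 0 3
2 1 3 0
2 0 0 3
k=1  3 2 1 0
1 1 3 1
1 0 0 3
2 1 3 0
2 0 0 3
k=2  3 2 1 0
1 1 3 2
1 0 0 3
2 1 3 0
2 0 0 3
k=3  3 2 1 0
1 1 3 3
1 0 0 3
2 1 3 0
2 0 0 3

29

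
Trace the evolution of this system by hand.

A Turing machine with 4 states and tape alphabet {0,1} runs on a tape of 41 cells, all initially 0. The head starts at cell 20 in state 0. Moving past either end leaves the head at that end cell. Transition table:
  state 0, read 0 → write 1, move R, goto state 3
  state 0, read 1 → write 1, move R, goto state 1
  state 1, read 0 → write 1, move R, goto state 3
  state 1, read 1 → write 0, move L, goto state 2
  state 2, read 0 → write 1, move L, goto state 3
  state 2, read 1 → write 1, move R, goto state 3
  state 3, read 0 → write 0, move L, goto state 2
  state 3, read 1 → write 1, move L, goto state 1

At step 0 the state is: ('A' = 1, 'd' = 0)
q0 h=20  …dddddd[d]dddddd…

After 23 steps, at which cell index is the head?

21

step 0: q0 h=20  …dddddd[d]dddddd…
step 1: q3 h=21  …dddddA[d]dddddd…
step 2: q2 h=20  …dddddd[A]dddddd…
step 3: q3 h=21  …dddddA[d]dddddd…
step 4: q2 h=20  …dddddd[A]dddddd…
step 5: q3 h=21  …dddddA[d]dddddd…
step 6: q2 h=20  …dddddd[A]dddddd…
step 7: q3 h=21  …dddddA[d]dddddd…
step 8: q2 h=20  …dddddd[A]dddddd…
step 9: q3 h=21  …dddddA[d]dddddd…
step 10: q2 h=20  …dddddd[A]dddddd…
step 11: q3 h=21  …dddddA[d]dddddd…
step 12: q2 h=20  …dddddd[A]dddddd…
step 13: q3 h=21  …dddddA[d]dddddd…
step 14: q2 h=20  …dddddd[A]dddddd…
step 15: q3 h=21  …dddddA[d]dddddd…
step 16: q2 h=20  …dddddd[A]dddddd…
step 17: q3 h=21  …dddddA[d]dddddd…
step 18: q2 h=20  …dddddd[A]dddddd…
step 19: q3 h=21  …dddddA[d]dddddd…
step 20: q2 h=20  …dddddd[A]dddddd…
step 21: q3 h=21  …dddddA[d]dddddd…
step 22: q2 h=20  …dddddd[A]dddddd…
step 23: q3 h=21  …dddddA[d]dddddd…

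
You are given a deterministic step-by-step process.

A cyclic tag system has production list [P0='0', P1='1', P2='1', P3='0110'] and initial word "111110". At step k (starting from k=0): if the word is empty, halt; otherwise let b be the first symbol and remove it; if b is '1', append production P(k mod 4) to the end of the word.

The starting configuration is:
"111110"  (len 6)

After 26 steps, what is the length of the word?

gen 0: "111110"  (len 6)
gen 1: "111100"  (len 6)
gen 2: "111001"  (len 6)
gen 3: "110011"  (len 6)
gen 4: "100110110"  (len 9)
gen 5: "001101100"  (len 9)
gen 6: "01101100"  (len 8)
gen 7: "1101100"  (len 7)
gen 8: "1011000110"  (len 10)
gen 9: "0110001100"  (len 10)
gen 10: "110001100"  (len 9)
gen 11: "100011001"  (len 9)
gen 12: "000110010110"  (len 12)
gen 13: "00110010110"  (len 11)
gen 14: "0110010110"  (len 10)
gen 15: "110010110"  (len 9)
gen 16: "100101100110"  (len 12)
gen 17: "001011001100"  (len 12)
gen 18: "01011001100"  (len 11)
gen 19: "1011001100"  (len 10)
gen 20: "0110011000110"  (len 13)
gen 21: "110011000110"  (len 12)
gen 22: "100110001101"  (len 12)
gen 23: "001100011011"  (len 12)
gen 24: "01100011011"  (len 11)
gen 25: "1100011011"  (len 10)
gen 26: "1000110111"  (len 10)

10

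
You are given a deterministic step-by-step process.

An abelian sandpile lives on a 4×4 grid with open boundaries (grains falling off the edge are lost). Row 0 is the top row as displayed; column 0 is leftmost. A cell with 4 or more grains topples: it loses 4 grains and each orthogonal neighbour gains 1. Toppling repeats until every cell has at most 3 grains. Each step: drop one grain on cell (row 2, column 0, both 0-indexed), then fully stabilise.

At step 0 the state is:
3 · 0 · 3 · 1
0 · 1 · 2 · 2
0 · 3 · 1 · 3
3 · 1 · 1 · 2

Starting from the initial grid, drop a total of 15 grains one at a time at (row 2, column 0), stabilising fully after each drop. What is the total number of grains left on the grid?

32

t=0: 3 · 0 · 3 · 1
0 · 1 · 2 · 2
0 · 3 · 1 · 3
3 · 1 · 1 · 2
t=1: 3 · 0 · 3 · 1
0 · 1 · 2 · 2
1 · 3 · 1 · 3
3 · 1 · 1 · 2
t=2: 3 · 0 · 3 · 1
0 · 1 · 2 · 2
2 · 3 · 1 · 3
3 · 1 · 1 · 2
t=3: 3 · 0 · 3 · 1
0 · 1 · 2 · 2
3 · 3 · 1 · 3
3 · 1 · 1 · 2
t=4: 3 · 0 · 3 · 1
1 · 2 · 2 · 2
2 · 0 · 2 · 3
0 · 3 · 1 · 2
t=5: 3 · 0 · 3 · 1
1 · 2 · 2 · 2
3 · 0 · 2 · 3
0 · 3 · 1 · 2
t=6: 3 · 0 · 3 · 1
2 · 2 · 2 · 2
0 · 1 · 2 · 3
1 · 3 · 1 · 2
t=7: 3 · 0 · 3 · 1
2 · 2 · 2 · 2
1 · 1 · 2 · 3
1 · 3 · 1 · 2
t=8: 3 · 0 · 3 · 1
2 · 2 · 2 · 2
2 · 1 · 2 · 3
1 · 3 · 1 · 2
t=9: 3 · 0 · 3 · 1
2 · 2 · 2 · 2
3 · 1 · 2 · 3
1 · 3 · 1 · 2
t=10: 3 · 0 · 3 · 1
3 · 2 · 2 · 2
0 · 2 · 2 · 3
2 · 3 · 1 · 2
t=11: 3 · 0 · 3 · 1
3 · 2 · 2 · 2
1 · 2 · 2 · 3
2 · 3 · 1 · 2
t=12: 3 · 0 · 3 · 1
3 · 2 · 2 · 2
2 · 2 · 2 · 3
2 · 3 · 1 · 2
t=13: 3 · 0 · 3 · 1
3 · 2 · 2 · 2
3 · 2 · 2 · 3
2 · 3 · 1 · 2
t=14: 0 · 1 · 3 · 1
1 · 3 · 2 · 2
1 · 3 · 2 · 3
3 · 3 · 1 · 2
t=15: 0 · 1 · 3 · 1
1 · 3 · 2 · 2
2 · 3 · 2 · 3
3 · 3 · 1 · 2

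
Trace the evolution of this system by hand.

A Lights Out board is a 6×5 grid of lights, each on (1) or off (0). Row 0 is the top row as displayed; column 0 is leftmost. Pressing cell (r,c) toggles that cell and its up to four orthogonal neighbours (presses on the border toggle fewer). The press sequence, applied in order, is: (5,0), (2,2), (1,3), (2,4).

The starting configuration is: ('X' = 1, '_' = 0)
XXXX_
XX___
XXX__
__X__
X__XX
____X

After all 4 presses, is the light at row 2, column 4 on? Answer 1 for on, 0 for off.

1

step 0: XXXX_
XX___
XXX__
__X__
X__XX
____X
step 1: XXXX_
XX___
XXX__
__X__
___XX
XX__X
step 2: XXXX_
XXX__
X__X_
_____
___XX
XX__X
step 3: XXX__
XX_XX
X____
_____
___XX
XX__X
step 4: XXX__
XX_X_
X__XX
____X
___XX
XX__X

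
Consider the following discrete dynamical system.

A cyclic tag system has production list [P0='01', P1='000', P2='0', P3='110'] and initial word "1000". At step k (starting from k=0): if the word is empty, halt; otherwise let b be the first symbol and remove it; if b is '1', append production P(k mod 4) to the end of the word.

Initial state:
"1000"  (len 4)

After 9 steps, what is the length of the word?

0

step 0: "1000"  (len 4)
step 1: "00001"  (len 5)
step 2: "0001"  (len 4)
step 3: "001"  (len 3)
step 4: "01"  (len 2)
step 5: "1"  (len 1)
step 6: "000"  (len 3)
step 7: "00"  (len 2)
step 8: "0"  (len 1)
step 9: (halted — word empty)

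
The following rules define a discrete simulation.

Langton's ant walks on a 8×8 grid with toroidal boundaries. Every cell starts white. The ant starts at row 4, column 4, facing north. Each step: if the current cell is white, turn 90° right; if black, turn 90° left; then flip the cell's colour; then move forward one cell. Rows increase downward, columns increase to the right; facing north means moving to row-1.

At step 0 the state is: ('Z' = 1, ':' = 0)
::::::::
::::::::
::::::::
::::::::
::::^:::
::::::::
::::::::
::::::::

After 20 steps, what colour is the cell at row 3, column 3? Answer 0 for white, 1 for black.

1

[0] ::::::::
::::::::
::::::::
::::::::
::::^:::
::::::::
::::::::
::::::::
[1] ::::::::
::::::::
::::::::
::::::::
::::Z>::
::::::::
::::::::
::::::::
[2] ::::::::
::::::::
::::::::
::::::::
::::ZZ::
:::::v::
::::::::
::::::::
[3] ::::::::
::::::::
::::::::
::::::::
::::ZZ::
::::<Z::
::::::::
::::::::
[4] ::::::::
::::::::
::::::::
::::::::
::::^Z::
::::ZZ::
::::::::
::::::::
[5] ::::::::
::::::::
::::::::
::::::::
:::<:Z::
::::ZZ::
::::::::
::::::::
[6] ::::::::
::::::::
::::::::
:::^::::
:::Z:Z::
::::ZZ::
::::::::
::::::::
[7] ::::::::
::::::::
::::::::
:::Z>:::
:::Z:Z::
::::ZZ::
::::::::
::::::::
[8] ::::::::
::::::::
::::::::
:::ZZ:::
:::ZvZ::
::::ZZ::
::::::::
::::::::
[9] ::::::::
::::::::
::::::::
:::ZZ:::
:::<ZZ::
::::ZZ::
::::::::
::::::::
[10] ::::::::
::::::::
::::::::
:::ZZ:::
::::ZZ::
:::vZZ::
::::::::
::::::::
[11] ::::::::
::::::::
::::::::
:::ZZ:::
::::ZZ::
::<ZZZ::
::::::::
::::::::
[12] ::::::::
::::::::
::::::::
:::ZZ:::
::^:ZZ::
::ZZZZ::
::::::::
::::::::
[13] ::::::::
::::::::
::::::::
:::ZZ:::
::Z>ZZ::
::ZZZZ::
::::::::
::::::::
[14] ::::::::
::::::::
::::::::
:::ZZ:::
::ZZZZ::
::ZvZZ::
::::::::
::::::::
[15] ::::::::
::::::::
::::::::
:::ZZ:::
::ZZZZ::
::Z:>Z::
::::::::
::::::::
[16] ::::::::
::::::::
::::::::
:::ZZ:::
::ZZ^Z::
::Z::Z::
::::::::
::::::::
[17] ::::::::
::::::::
::::::::
:::ZZ:::
::Z<:Z::
::Z::Z::
::::::::
::::::::
[18] ::::::::
::::::::
::::::::
:::ZZ:::
::Z::Z::
::Zv:Z::
::::::::
::::::::
[19] ::::::::
::::::::
::::::::
:::ZZ:::
::Z::Z::
::<Z:Z::
::::::::
::::::::
[20] ::::::::
::::::::
::::::::
:::ZZ:::
::Z::Z::
:::Z:Z::
::v:::::
::::::::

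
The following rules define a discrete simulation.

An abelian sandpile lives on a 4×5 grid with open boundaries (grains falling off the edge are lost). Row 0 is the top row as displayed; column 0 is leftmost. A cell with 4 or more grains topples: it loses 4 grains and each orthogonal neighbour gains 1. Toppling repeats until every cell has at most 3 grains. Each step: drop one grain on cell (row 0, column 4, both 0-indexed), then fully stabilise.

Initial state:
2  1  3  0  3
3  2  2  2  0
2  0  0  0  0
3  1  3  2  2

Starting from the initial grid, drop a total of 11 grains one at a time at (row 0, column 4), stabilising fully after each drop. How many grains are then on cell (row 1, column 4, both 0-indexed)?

3

step 0: 2  1  3  0  3
3  2  2  2  0
2  0  0  0  0
3  1  3  2  2
step 1: 2  1  3  1  0
3  2  2  2  1
2  0  0  0  0
3  1  3  2  2
step 2: 2  1  3  1  1
3  2  2  2  1
2  0  0  0  0
3  1  3  2  2
step 3: 2  1  3  1  2
3  2  2  2  1
2  0  0  0  0
3  1  3  2  2
step 4: 2  1  3  1  3
3  2  2  2  1
2  0  0  0  0
3  1  3  2  2
step 5: 2  1  3  2  0
3  2  2  2  2
2  0  0  0  0
3  1  3  2  2
step 6: 2  1  3  2  1
3  2  2  2  2
2  0  0  0  0
3  1  3  2  2
step 7: 2  1  3  2  2
3  2  2  2  2
2  0  0  0  0
3  1  3  2  2
step 8: 2  1  3  2  3
3  2  2  2  2
2  0  0  0  0
3  1  3  2  2
step 9: 2  1  3  3  0
3  2  2  2  3
2  0  0  0  0
3  1  3  2  2
step 10: 2  1  3  3  1
3  2  2  2  3
2  0  0  0  0
3  1  3  2  2
step 11: 2  1  3  3  2
3  2  2  2  3
2  0  0  0  0
3  1  3  2  2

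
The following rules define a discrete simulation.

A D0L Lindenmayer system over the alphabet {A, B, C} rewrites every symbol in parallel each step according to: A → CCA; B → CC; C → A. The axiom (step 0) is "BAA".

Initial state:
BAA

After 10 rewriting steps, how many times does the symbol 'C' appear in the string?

gen 0: BAA
gen 1: CCCCACCA
gen 2: AAAACCAAACCA
gen 3: CCACCACCACCAAACCACCACCAAACCA
gen 4: AACCAAACCAAACCAAACCACCACCAAACCAAACCAAACCACCACCAAACCA
gen 5: CCACCAAACCACCACCAAACCACCACCAAACCACCACCAAACCAAACCAAACCACCACCAAACCACCACCAAACCACCACCAAACCAAACCAAACCACCACCAAACCA
gen 6: AACCAAACCACCACCAAACCAAACCAAACCACCACCAAACCAAACCAAACCACCACCA…ACCACCACCAAACCACCACCAAACCACCACCAAACCAAACCAAACCACCACCAAACCA  (len 212)
gen 7: CCACCAAACCACCACCAAACCAAACCAAACCACCACCAAACCACCACCAAACCACCAC…ACCACCACCAAACCACCACCAAACCACCACCAAACCAAACCAAACCACCACCAAACCA  (len 428)
gen 8: AACCAAACCACCACCAAACCAAACCAAACCACCACCAAACCACCACCAAACCACCACC…ACCACCACCAAACCACCACCAAACCACCACCAAACCAAACCAAACCACCACCAAACCA  (len 852)
gen 9: CCACCAAACCACCACCAAACCAAACCAAACCACCACCAAACCACCACCAAACCACCAC…ACCACCACCAAACCACCACCAAACCACCACCAAACCAAACCAAACCACCACCAAACCA  (len 1708)
gen 10: AACCAAACCACCACCAAACCAAACCAAACCACCACCAAACCACCACCAAACCACCACC…ACCACCACCAAACCACCACCAAACCACCACCAAACCAAACCAAACCACCACCAAACCA  (len 3412)

1704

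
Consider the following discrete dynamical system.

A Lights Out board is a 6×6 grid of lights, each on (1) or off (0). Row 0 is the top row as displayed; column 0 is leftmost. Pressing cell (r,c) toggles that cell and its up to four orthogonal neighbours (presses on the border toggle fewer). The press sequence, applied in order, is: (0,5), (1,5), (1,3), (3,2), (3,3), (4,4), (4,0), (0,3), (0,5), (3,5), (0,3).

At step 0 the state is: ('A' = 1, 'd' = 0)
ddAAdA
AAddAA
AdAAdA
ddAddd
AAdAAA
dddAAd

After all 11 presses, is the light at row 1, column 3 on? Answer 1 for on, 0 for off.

1

k=0  ddAAdA
AAddAA
AdAAdA
ddAddd
AAdAAA
dddAAd
k=1  ddAAAd
AAddAd
AdAAdA
ddAddd
AAdAAA
dddAAd
k=2  ddAAAA
AAdddA
AdAAdd
ddAddd
AAdAAA
dddAAd
k=3  ddAdAA
AAAAAA
AdAddd
ddAddd
AAdAAA
dddAAd
k=4  ddAdAA
AAAAAA
Addddd
dAdAdd
AAAAAA
dddAAd
k=5  ddAdAA
AAAAAA
AddAdd
dAAdAd
AAAdAA
dddAAd
k=6  ddAdAA
AAAAAA
AddAdd
dAAddd
AAAAdd
dddAdd
k=7  ddAdAA
AAAAAA
AddAdd
AAAddd
ddAAdd
AddAdd
k=8  dddAdA
AAAdAA
AddAdd
AAAddd
ddAAdd
AddAdd
k=9  dddAAd
AAAdAd
AddAdd
AAAddd
ddAAdd
AddAdd
k=10  dddAAd
AAAdAd
AddAdA
AAAdAA
ddAAdA
AddAdd
k=11  ddAddd
AAAAAd
AddAdA
AAAdAA
ddAAdA
AddAdd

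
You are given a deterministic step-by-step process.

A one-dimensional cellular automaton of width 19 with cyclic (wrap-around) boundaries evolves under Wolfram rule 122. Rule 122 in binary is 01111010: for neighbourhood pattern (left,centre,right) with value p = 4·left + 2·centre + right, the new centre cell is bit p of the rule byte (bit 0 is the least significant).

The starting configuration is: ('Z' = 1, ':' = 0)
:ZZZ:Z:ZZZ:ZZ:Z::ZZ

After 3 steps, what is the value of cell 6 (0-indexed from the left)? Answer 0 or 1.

0

t=0: :ZZZ:Z:ZZZ:ZZ:Z::ZZ
t=1: ZZ:ZZ:ZZ:ZZZZZ:ZZZZ
t=2: :ZZZZZZZZZ:::ZZZ:::
t=3: ZZ:::::::ZZ:ZZ:ZZ::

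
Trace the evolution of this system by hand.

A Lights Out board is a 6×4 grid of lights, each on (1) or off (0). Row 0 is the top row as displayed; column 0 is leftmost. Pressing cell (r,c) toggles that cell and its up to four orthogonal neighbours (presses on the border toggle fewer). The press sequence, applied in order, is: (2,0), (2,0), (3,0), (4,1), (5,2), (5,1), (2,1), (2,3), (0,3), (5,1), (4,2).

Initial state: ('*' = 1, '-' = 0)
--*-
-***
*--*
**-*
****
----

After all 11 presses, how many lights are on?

step 0: --*-
-***
*--*
**-*
****
----
step 1: --*-
****
-*-*
-*-*
****
----
step 2: --*-
-***
*--*
**-*
****
----
step 3: --*-
-***
---*
---*
-***
----
step 4: --*-
-***
---*
-*-*
*--*
-*--
step 5: --*-
-***
---*
-*-*
*-**
--**
step 6: --*-
-***
---*
-*-*
****
**-*
step 7: --*-
--**
****
---*
****
**-*
step 8: --*-
--*-
**--
----
****
**-*
step 9: ---*
--**
**--
----
****
**-*
step 10: ---*
--**
**--
----
*-**
--**
step 11: ---*
--**
**--
--*-
**--
---*

9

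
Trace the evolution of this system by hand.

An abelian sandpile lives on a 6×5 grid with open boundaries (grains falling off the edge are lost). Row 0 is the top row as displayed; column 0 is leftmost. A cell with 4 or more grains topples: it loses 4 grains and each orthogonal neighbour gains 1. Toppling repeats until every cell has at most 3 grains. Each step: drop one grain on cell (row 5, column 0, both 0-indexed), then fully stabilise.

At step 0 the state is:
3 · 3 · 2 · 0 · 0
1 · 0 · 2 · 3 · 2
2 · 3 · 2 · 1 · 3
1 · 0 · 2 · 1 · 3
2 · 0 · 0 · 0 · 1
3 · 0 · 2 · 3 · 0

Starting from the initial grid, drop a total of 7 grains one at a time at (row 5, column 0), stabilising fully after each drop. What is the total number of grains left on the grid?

0) 3 · 3 · 2 · 0 · 0
1 · 0 · 2 · 3 · 2
2 · 3 · 2 · 1 · 3
1 · 0 · 2 · 1 · 3
2 · 0 · 0 · 0 · 1
3 · 0 · 2 · 3 · 0
1) 3 · 3 · 2 · 0 · 0
1 · 0 · 2 · 3 · 2
2 · 3 · 2 · 1 · 3
1 · 0 · 2 · 1 · 3
3 · 0 · 0 · 0 · 1
0 · 1 · 2 · 3 · 0
2) 3 · 3 · 2 · 0 · 0
1 · 0 · 2 · 3 · 2
2 · 3 · 2 · 1 · 3
1 · 0 · 2 · 1 · 3
3 · 0 · 0 · 0 · 1
1 · 1 · 2 · 3 · 0
3) 3 · 3 · 2 · 0 · 0
1 · 0 · 2 · 3 · 2
2 · 3 · 2 · 1 · 3
1 · 0 · 2 · 1 · 3
3 · 0 · 0 · 0 · 1
2 · 1 · 2 · 3 · 0
4) 3 · 3 · 2 · 0 · 0
1 · 0 · 2 · 3 · 2
2 · 3 · 2 · 1 · 3
1 · 0 · 2 · 1 · 3
3 · 0 · 0 · 0 · 1
3 · 1 · 2 · 3 · 0
5) 3 · 3 · 2 · 0 · 0
1 · 0 · 2 · 3 · 2
2 · 3 · 2 · 1 · 3
2 · 0 · 2 · 1 · 3
0 · 1 · 0 · 0 · 1
1 · 2 · 2 · 3 · 0
6) 3 · 3 · 2 · 0 · 0
1 · 0 · 2 · 3 · 2
2 · 3 · 2 · 1 · 3
2 · 0 · 2 · 1 · 3
0 · 1 · 0 · 0 · 1
2 · 2 · 2 · 3 · 0
7) 3 · 3 · 2 · 0 · 0
1 · 0 · 2 · 3 · 2
2 · 3 · 2 · 1 · 3
2 · 0 · 2 · 1 · 3
0 · 1 · 0 · 0 · 1
3 · 2 · 2 · 3 · 0

47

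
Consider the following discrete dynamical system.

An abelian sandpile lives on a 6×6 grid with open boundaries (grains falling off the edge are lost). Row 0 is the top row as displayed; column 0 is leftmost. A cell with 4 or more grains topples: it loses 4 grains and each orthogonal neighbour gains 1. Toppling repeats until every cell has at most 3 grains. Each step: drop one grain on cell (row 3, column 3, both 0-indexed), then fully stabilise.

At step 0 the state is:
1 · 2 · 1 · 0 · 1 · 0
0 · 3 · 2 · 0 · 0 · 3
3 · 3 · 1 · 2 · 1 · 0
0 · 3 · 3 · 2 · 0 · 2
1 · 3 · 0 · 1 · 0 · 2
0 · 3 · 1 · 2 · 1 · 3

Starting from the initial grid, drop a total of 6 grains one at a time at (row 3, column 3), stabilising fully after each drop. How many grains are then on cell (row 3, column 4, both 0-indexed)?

t=0: 1 · 2 · 1 · 0 · 1 · 0
0 · 3 · 2 · 0 · 0 · 3
3 · 3 · 1 · 2 · 1 · 0
0 · 3 · 3 · 2 · 0 · 2
1 · 3 · 0 · 1 · 0 · 2
0 · 3 · 1 · 2 · 1 · 3
t=1: 1 · 2 · 1 · 0 · 1 · 0
0 · 3 · 2 · 0 · 0 · 3
3 · 3 · 1 · 2 · 1 · 0
0 · 3 · 3 · 3 · 0 · 2
1 · 3 · 0 · 1 · 0 · 2
0 · 3 · 1 · 2 · 1 · 3
t=2: 1 · 3 · 1 · 0 · 1 · 0
2 · 0 · 3 · 0 · 0 · 3
0 · 2 · 3 · 3 · 1 · 0
2 · 2 · 1 · 1 · 1 · 2
2 · 1 · 2 · 2 · 0 · 2
1 · 0 · 2 · 2 · 1 · 3
t=3: 1 · 3 · 1 · 0 · 1 · 0
2 · 0 · 3 · 0 · 0 · 3
0 · 2 · 3 · 3 · 1 · 0
2 · 2 · 1 · 2 · 1 · 2
2 · 1 · 2 · 2 · 0 · 2
1 · 0 · 2 · 2 · 1 · 3
t=4: 1 · 3 · 1 · 0 · 1 · 0
2 · 0 · 3 · 0 · 0 · 3
0 · 2 · 3 · 3 · 1 · 0
2 · 2 · 1 · 3 · 1 · 2
2 · 1 · 2 · 2 · 0 · 2
1 · 0 · 2 · 2 · 1 · 3
t=5: 1 · 3 · 2 · 0 · 1 · 0
2 · 1 · 0 · 2 · 0 · 3
0 · 3 · 1 · 1 · 2 · 0
2 · 2 · 3 · 1 · 2 · 2
2 · 1 · 2 · 3 · 0 · 2
1 · 0 · 2 · 2 · 1 · 3
t=6: 1 · 3 · 2 · 0 · 1 · 0
2 · 1 · 0 · 2 · 0 · 3
0 · 3 · 1 · 1 · 2 · 0
2 · 2 · 3 · 2 · 2 · 2
2 · 1 · 2 · 3 · 0 · 2
1 · 0 · 2 · 2 · 1 · 3

2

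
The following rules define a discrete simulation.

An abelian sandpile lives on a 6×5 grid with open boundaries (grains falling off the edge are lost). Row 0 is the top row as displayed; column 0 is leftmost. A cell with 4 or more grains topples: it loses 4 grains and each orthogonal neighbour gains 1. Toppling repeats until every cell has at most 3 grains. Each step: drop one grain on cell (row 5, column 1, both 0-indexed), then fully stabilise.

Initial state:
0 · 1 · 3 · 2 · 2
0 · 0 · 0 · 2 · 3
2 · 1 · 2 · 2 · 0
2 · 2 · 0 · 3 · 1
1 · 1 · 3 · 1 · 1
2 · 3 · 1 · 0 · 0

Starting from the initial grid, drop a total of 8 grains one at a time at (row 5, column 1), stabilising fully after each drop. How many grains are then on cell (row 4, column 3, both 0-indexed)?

2

t=0: 0 · 1 · 3 · 2 · 2
0 · 0 · 0 · 2 · 3
2 · 1 · 2 · 2 · 0
2 · 2 · 0 · 3 · 1
1 · 1 · 3 · 1 · 1
2 · 3 · 1 · 0 · 0
t=1: 0 · 1 · 3 · 2 · 2
0 · 0 · 0 · 2 · 3
2 · 1 · 2 · 2 · 0
2 · 2 · 0 · 3 · 1
1 · 2 · 3 · 1 · 1
3 · 0 · 2 · 0 · 0
t=2: 0 · 1 · 3 · 2 · 2
0 · 0 · 0 · 2 · 3
2 · 1 · 2 · 2 · 0
2 · 2 · 0 · 3 · 1
1 · 2 · 3 · 1 · 1
3 · 1 · 2 · 0 · 0
t=3: 0 · 1 · 3 · 2 · 2
0 · 0 · 0 · 2 · 3
2 · 1 · 2 · 2 · 0
2 · 2 · 0 · 3 · 1
1 · 2 · 3 · 1 · 1
3 · 2 · 2 · 0 · 0
t=4: 0 · 1 · 3 · 2 · 2
0 · 0 · 0 · 2 · 3
2 · 1 · 2 · 2 · 0
2 · 2 · 0 · 3 · 1
1 · 2 · 3 · 1 · 1
3 · 3 · 2 · 0 · 0
t=5: 0 · 1 · 3 · 2 · 2
0 · 0 · 0 · 2 · 3
2 · 1 · 2 · 2 · 0
2 · 2 · 0 · 3 · 1
2 · 3 · 3 · 1 · 1
0 · 1 · 3 · 0 · 0
t=6: 0 · 1 · 3 · 2 · 2
0 · 0 · 0 · 2 · 3
2 · 1 · 2 · 2 · 0
2 · 2 · 0 · 3 · 1
2 · 3 · 3 · 1 · 1
0 · 2 · 3 · 0 · 0
t=7: 0 · 1 · 3 · 2 · 2
0 · 0 · 0 · 2 · 3
2 · 1 · 2 · 2 · 0
2 · 2 · 0 · 3 · 1
2 · 3 · 3 · 1 · 1
0 · 3 · 3 · 0 · 0
t=8: 0 · 1 · 3 · 2 · 2
0 · 0 · 0 · 2 · 3
2 · 1 · 2 · 2 · 0
2 · 3 · 1 · 3 · 1
3 · 1 · 1 · 2 · 1
1 · 2 · 1 · 1 · 0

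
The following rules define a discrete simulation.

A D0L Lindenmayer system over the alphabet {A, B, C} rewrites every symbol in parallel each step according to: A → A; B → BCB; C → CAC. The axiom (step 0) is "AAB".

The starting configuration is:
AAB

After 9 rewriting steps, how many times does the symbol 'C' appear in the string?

[0] AAB
[1] AABCB
[2] AABCBCACBCB
[3] AABCBCACBCBCACACACBCBCACBCB
[4] AABCBCACBCBCACACACBCBCACBCBCACACACACACACACBCBCACBCBCACACACBCBCACBCB
[5] AABCBCACBCBCACACACBCBCACBCBCACACACACACACACBCBCACBCBCACACAC…CBCACACACBCBCACBCBCACACACACACACACBCBCACBCBCACACACBCBCACBCB  (len 163)
[6] AABCBCACBCBCACACACBCBCACBCBCACACACACACACACBCBCACBCBCACACAC…CBCACACACBCBCACBCBCACACACACACACACBCBCACBCBCACACACBCBCACBCB  (len 387)
[7] AABCBCACBCBCACACACBCBCACBCBCACACACACACACACBCBCACBCBCACACAC…CBCACACACBCBCACBCBCACACACACACACACBCBCACBCBCACACACBCBCACBCB  (len 899)
[8] AABCBCACBCBCACACACBCBCACBCBCACACACACACACACBCBCACBCBCACACAC…CBCACACACBCBCACBCBCACACACACACACACBCBCACBCBCACACACBCBCACBCB  (len 2051)
[9] AABCBCACBCBCACACACBCBCACBCBCACACACACACACACBCBCACBCBCACACAC…CBCACACACBCBCACBCBCACACACACACACACBCBCACBCBCACACACBCBCACBCB  (len 4611)

2304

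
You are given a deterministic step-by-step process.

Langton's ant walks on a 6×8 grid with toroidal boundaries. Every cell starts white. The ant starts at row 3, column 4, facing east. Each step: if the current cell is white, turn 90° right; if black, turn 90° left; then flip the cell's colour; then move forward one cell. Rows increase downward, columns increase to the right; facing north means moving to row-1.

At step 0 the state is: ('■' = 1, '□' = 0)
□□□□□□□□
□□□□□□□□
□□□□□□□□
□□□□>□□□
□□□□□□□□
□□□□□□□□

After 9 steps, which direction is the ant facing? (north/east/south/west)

north

t=0: □□□□□□□□
□□□□□□□□
□□□□□□□□
□□□□>□□□
□□□□□□□□
□□□□□□□□
t=1: □□□□□□□□
□□□□□□□□
□□□□□□□□
□□□□■□□□
□□□□v□□□
□□□□□□□□
t=2: □□□□□□□□
□□□□□□□□
□□□□□□□□
□□□□■□□□
□□□<■□□□
□□□□□□□□
t=3: □□□□□□□□
□□□□□□□□
□□□□□□□□
□□□^■□□□
□□□■■□□□
□□□□□□□□
t=4: □□□□□□□□
□□□□□□□□
□□□□□□□□
□□□■>□□□
□□□■■□□□
□□□□□□□□
t=5: □□□□□□□□
□□□□□□□□
□□□□^□□□
□□□■□□□□
□□□■■□□□
□□□□□□□□
t=6: □□□□□□□□
□□□□□□□□
□□□□■>□□
□□□■□□□□
□□□■■□□□
□□□□□□□□
t=7: □□□□□□□□
□□□□□□□□
□□□□■■□□
□□□■□v□□
□□□■■□□□
□□□□□□□□
t=8: □□□□□□□□
□□□□□□□□
□□□□■■□□
□□□■<■□□
□□□■■□□□
□□□□□□□□
t=9: □□□□□□□□
□□□□□□□□
□□□□^■□□
□□□■■■□□
□□□■■□□□
□□□□□□□□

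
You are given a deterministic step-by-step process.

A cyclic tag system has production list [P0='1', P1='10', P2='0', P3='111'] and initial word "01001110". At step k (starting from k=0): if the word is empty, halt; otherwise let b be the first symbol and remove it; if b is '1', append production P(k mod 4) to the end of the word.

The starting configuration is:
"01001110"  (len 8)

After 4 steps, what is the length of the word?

6

gen 0: "01001110"  (len 8)
gen 1: "1001110"  (len 7)
gen 2: "00111010"  (len 8)
gen 3: "0111010"  (len 7)
gen 4: "111010"  (len 6)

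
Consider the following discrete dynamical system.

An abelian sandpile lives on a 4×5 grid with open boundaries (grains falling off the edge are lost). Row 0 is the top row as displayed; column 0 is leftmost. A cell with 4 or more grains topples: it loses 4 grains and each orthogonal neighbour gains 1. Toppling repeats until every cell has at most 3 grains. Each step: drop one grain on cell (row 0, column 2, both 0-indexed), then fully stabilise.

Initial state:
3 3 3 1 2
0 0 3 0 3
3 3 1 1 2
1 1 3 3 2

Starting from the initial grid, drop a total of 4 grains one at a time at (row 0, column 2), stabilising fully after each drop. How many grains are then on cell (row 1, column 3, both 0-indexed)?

[0] 3 3 3 1 2
0 0 3 0 3
3 3 1 1 2
1 1 3 3 2
[1] 0 1 2 2 2
1 2 0 1 3
3 3 2 1 2
1 1 3 3 2
[2] 0 1 3 2 2
1 2 0 1 3
3 3 2 1 2
1 1 3 3 2
[3] 0 2 0 3 2
1 2 1 1 3
3 3 2 1 2
1 1 3 3 2
[4] 0 2 1 3 2
1 2 1 1 3
3 3 2 1 2
1 1 3 3 2

1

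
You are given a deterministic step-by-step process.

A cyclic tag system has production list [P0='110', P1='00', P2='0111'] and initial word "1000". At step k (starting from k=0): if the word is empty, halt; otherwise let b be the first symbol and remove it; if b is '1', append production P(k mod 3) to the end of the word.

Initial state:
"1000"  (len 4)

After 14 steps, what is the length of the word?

step 0: "1000"  (len 4)
step 1: "000110"  (len 6)
step 2: "00110"  (len 5)
step 3: "0110"  (len 4)
step 4: "110"  (len 3)
step 5: "1000"  (len 4)
step 6: "0000111"  (len 7)
step 7: "000111"  (len 6)
step 8: "00111"  (len 5)
step 9: "0111"  (len 4)
step 10: "111"  (len 3)
step 11: "1100"  (len 4)
step 12: "1000111"  (len 7)
step 13: "000111110"  (len 9)
step 14: "00111110"  (len 8)

8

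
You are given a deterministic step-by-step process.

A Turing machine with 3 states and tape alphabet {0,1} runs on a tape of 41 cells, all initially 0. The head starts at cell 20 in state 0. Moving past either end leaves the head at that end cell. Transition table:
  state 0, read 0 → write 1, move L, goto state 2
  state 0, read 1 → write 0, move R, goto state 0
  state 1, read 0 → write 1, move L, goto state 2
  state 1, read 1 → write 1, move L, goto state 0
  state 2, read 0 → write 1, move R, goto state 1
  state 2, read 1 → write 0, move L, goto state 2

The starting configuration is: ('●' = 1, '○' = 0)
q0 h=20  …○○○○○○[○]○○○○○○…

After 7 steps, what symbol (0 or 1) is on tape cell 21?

1

step 0: q0 h=20  …○○○○○○[○]○○○○○○…
step 1: q2 h=19  …○○○○○○[○]●○○○○○…
step 2: q1 h=20  …○○○○○●[●]○○○○○○…
step 3: q0 h=19  …○○○○○○[●]●○○○○○…
step 4: q0 h=20  …○○○○○○[●]○○○○○○…
step 5: q0 h=21  …○○○○○○[○]○○○○○○…
step 6: q2 h=20  …○○○○○○[○]●○○○○○…
step 7: q1 h=21  …○○○○○●[●]○○○○○○…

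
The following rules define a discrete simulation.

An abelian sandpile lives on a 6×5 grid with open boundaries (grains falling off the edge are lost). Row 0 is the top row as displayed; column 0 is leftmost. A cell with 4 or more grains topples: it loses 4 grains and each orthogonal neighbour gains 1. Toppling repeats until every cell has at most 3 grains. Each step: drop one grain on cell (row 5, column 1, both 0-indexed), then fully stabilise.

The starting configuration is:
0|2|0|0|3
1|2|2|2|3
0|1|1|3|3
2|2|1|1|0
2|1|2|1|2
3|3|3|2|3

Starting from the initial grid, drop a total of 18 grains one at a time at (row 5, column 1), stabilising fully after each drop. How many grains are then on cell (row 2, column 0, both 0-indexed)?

1

gen 0: 0|2|0|0|3
1|2|2|2|3
0|1|1|3|3
2|2|1|1|0
2|1|2|1|2
3|3|3|2|3
gen 1: 0|2|0|0|3
1|2|2|2|3
0|1|1|3|3
2|2|1|1|0
3|2|3|1|2
0|2|0|3|3
gen 2: 0|2|0|0|3
1|2|2|2|3
0|1|1|3|3
2|2|1|1|0
3|2|3|1|2
0|3|0|3|3
gen 3: 0|2|0|0|3
1|2|2|2|3
0|1|1|3|3
2|2|1|1|0
3|3|3|1|2
1|0|1|3|3
gen 4: 0|2|0|0|3
1|2|2|2|3
0|1|1|3|3
2|2|1|1|0
3|3|3|1|2
1|1|1|3|3
gen 5: 0|2|0|0|3
1|2|2|2|3
0|1|1|3|3
2|2|1|1|0
3|3|3|1|2
1|2|1|3|3
gen 6: 0|2|0|0|3
1|2|2|2|3
0|1|1|3|3
2|2|1|1|0
3|3|3|1|2
1|3|1|3|3
gen 7: 0|2|0|0|3
1|2|2|2|3
0|1|1|3|3
3|3|2|1|0
0|2|0|2|2
3|1|3|3|3
gen 8: 0|2|0|0|3
1|2|2|2|3
0|1|1|3|3
3|3|2|1|0
0|2|0|2|2
3|2|3|3|3
gen 9: 0|2|0|0|3
1|2|2|2|3
0|1|1|3|3
3|3|2|1|0
0|2|0|2|2
3|3|3|3|3
gen 10: 0|2|0|0|3
1|2|2|2|3
0|1|1|3|3
3|3|2|1|0
1|3|1|3|3
0|2|1|1|0
gen 11: 0|2|0|0|3
1|2|2|2|3
0|1|1|3|3
3|3|2|1|0
1|3|1|3|3
0|3|1|1|0
gen 12: 0|2|0|0|3
1|2|2|2|3
1|2|1|3|3
0|1|3|1|0
3|1|2|3|3
1|1|2|1|0
gen 13: 0|2|0|0|3
1|2|2|2|3
1|2|1|3|3
0|1|3|1|0
3|1|2|3|3
1|2|2|1|0
gen 14: 0|2|0|0|3
1|2|2|2|3
1|2|1|3|3
0|1|3|1|0
3|1|2|3|3
1|3|2|1|0
gen 15: 0|2|0|0|3
1|2|2|2|3
1|2|1|3|3
0|1|3|1|0
3|2|2|3|3
2|0|3|1|0
gen 16: 0|2|0|0|3
1|2|2|2|3
1|2|1|3|3
0|1|3|1|0
3|2|2|3|3
2|1|3|1|0
gen 17: 0|2|0|0|3
1|2|2|2|3
1|2|1|3|3
0|1|3|1|0
3|2|2|3|3
2|2|3|1|0
gen 18: 0|2|0|0|3
1|2|2|2|3
1|2|1|3|3
0|1|3|1|0
3|2|2|3|3
2|3|3|1|0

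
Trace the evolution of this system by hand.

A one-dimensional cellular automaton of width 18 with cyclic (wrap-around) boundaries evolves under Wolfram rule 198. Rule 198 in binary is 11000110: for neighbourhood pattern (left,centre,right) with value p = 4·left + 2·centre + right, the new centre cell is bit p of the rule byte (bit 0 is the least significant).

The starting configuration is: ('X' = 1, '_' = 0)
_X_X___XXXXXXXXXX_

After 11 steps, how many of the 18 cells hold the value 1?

9

t=0: _X_X___XXXXXXXXXX_
t=1: XX_X__X_XXXXXXXXX_
t=2: _X_X_XX__XXXXXXXX_
t=3: XX_X__X_X_XXXXXXX_
t=4: _X_X_XX_X__XXXXXX_
t=5: XX_X__X_X_X_XXXXX_
t=6: _X_X_XX_X_X__XXXX_
t=7: XX_X__X_X_X_X_XXX_
t=8: _X_X_XX_X_X_X__XX_
t=9: XX_X__X_X_X_X_X_X_
t=10: _X_X_XX_X_X_X_X_X_
t=11: XX_X__X_X_X_X_X_X_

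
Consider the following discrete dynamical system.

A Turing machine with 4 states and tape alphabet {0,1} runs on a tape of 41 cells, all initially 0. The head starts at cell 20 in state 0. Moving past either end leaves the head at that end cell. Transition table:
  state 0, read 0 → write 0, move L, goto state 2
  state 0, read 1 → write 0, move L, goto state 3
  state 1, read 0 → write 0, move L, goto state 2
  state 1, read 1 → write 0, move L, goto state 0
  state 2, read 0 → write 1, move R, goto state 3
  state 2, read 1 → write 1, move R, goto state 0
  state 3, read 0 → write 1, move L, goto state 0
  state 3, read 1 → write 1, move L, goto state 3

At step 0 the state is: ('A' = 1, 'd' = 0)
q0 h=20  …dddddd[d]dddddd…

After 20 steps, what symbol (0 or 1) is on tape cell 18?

step 0: q0 h=20  …dddddd[d]dddddd…
step 1: q2 h=19  …dddddd[d]dddddd…
step 2: q3 h=20  …dddddA[d]dddddd…
step 3: q0 h=19  …dddddd[A]Addddd…
step 4: q3 h=18  …dddddd[d]dAdddd…
step 5: q0 h=17  …dddddd[d]AdAddd…
step 6: q2 h=16  …dddddd[d]dAdAdd…
step 7: q3 h=17  …dddddA[d]AdAddd…
step 8: q0 h=16  …dddddd[A]AAdAdd…
step 9: q3 h=15  …dddddd[d]dAAdAd…
step 10: q0 h=14  …dddddd[d]AdAAdA…
step 11: q2 h=13  …dddddd[d]dAdAAd…
step 12: q3 h=14  …dddddA[d]AdAAdA…
step 13: q0 h=13  …dddddd[A]AAdAAd…
step 14: q3 h=12  …dddddd[d]dAAdAA…
step 15: q0 h=11  …dddddd[d]AdAAdA…
step 16: q2 h=10  …dddddd[d]dAdAAd…
step 17: q3 h=11  …dddddA[d]AdAAdA…
step 18: q0 h=10  …dddddd[A]AAdAAd…
step 19: q3 h= 9  …dddddd[d]dAAdAA…
step 20: q0 h= 8  …dddddd[d]AdAAdA…

1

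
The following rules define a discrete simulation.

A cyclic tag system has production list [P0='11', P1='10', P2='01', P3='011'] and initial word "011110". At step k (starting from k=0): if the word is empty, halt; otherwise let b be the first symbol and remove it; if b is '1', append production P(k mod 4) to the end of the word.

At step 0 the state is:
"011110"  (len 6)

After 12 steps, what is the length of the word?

10

gen 0: "011110"  (len 6)
gen 1: "11110"  (len 5)
gen 2: "111010"  (len 6)
gen 3: "1101001"  (len 7)
gen 4: "101001011"  (len 9)
gen 5: "0100101111"  (len 10)
gen 6: "100101111"  (len 9)
gen 7: "0010111101"  (len 10)
gen 8: "010111101"  (len 9)
gen 9: "10111101"  (len 8)
gen 10: "011110110"  (len 9)
gen 11: "11110110"  (len 8)
gen 12: "1110110011"  (len 10)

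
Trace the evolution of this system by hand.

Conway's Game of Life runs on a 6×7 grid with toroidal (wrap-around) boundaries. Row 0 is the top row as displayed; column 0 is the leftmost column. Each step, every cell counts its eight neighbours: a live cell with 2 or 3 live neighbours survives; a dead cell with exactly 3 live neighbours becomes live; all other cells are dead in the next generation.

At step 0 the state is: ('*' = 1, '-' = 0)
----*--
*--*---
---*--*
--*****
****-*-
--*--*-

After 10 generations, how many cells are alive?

gen 0: ----*--
*--*---
---*--*
--*****
****-*-
--*--*-
gen 1: ---**--
---**--
*-----*
-------
*------
--*--**
gen 2: --*----
---***-
-------
*-----*
------*
---****
gen 3: --*---*
---**--
----***
*-----*
----*--
---****
gen 4: --*---*
---**-*
*--**-*
*---*-*
*--**--
---**-*
gen 5: *-*---*
--*-*-*
-------
-*-----
*------
*-*-*-*
gen 6: --*----
**-*-**
-------
-------
*-----*
---*-*-
gen 7: ****-*-
***---*
*-----*
-------
------*
------*
gen 8: ---*-*-
---*-*-
------*
*-----*
-------
-**--**
gen 9: ---*-*-
-----**
*----**
*-----*
-*---*-
--*-***
gen 10: ---*---
*------
-------
-*-----
-*--*--
--**--*

8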